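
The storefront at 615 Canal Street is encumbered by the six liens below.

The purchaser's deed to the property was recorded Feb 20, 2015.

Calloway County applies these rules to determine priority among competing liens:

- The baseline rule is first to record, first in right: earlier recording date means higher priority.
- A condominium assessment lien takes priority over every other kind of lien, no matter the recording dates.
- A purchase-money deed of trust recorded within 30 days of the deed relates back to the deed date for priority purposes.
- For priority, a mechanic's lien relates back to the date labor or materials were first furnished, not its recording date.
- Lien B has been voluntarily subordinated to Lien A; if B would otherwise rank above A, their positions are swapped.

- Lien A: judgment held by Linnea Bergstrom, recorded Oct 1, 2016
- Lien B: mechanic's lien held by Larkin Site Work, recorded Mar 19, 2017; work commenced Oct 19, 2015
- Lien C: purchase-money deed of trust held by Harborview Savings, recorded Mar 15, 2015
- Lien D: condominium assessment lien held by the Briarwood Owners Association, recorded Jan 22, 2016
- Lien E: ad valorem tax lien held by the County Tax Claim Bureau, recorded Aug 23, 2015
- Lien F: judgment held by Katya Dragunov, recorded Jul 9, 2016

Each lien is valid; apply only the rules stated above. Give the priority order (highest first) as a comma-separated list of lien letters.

Effective dates after the stated exceptions: B relates back to Oct 19, 2015 (work commenced); C was recorded within the 30-day window, so its effective date is the deed date Feb 20, 2015.
D is a condominium assessment lien and takes priority over every other lien.
The other liens, earliest effective date first: C (Feb 20, 2015), E (Aug 23, 2015), B (Oct 19, 2015), F (Jul 9, 2016), A (Oct 1, 2016).
B is senior to A before the subordination, so the two trade places.

D, C, E, A, F, B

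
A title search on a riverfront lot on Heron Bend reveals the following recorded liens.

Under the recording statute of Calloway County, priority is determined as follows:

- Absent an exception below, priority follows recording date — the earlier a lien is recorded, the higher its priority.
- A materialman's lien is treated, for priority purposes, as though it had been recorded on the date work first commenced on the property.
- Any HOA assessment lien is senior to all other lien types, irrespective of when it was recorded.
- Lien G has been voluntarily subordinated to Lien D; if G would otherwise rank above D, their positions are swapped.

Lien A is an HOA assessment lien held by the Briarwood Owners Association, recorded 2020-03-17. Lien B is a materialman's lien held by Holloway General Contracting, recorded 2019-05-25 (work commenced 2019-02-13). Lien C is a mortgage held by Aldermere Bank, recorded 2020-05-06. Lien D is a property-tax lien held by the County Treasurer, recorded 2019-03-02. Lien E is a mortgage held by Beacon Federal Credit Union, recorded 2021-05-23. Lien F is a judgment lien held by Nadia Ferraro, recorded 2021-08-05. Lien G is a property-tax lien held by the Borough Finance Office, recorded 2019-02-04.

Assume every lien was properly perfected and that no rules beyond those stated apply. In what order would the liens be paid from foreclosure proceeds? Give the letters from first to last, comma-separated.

A, D, B, G, C, E, F

First, effective dates: B relates back to 2019-02-13 (work commenced).
A is an HOA assessment lien, so it outranks all other liens regardless of date.
Ordering the rest by effective date: G (2019-02-04), B (2019-02-13), D (2019-03-02), C (2020-05-06), E (2021-05-23), F (2021-08-05).
G would otherwise be senior to D, so under the subordination agreement G and D exchange positions.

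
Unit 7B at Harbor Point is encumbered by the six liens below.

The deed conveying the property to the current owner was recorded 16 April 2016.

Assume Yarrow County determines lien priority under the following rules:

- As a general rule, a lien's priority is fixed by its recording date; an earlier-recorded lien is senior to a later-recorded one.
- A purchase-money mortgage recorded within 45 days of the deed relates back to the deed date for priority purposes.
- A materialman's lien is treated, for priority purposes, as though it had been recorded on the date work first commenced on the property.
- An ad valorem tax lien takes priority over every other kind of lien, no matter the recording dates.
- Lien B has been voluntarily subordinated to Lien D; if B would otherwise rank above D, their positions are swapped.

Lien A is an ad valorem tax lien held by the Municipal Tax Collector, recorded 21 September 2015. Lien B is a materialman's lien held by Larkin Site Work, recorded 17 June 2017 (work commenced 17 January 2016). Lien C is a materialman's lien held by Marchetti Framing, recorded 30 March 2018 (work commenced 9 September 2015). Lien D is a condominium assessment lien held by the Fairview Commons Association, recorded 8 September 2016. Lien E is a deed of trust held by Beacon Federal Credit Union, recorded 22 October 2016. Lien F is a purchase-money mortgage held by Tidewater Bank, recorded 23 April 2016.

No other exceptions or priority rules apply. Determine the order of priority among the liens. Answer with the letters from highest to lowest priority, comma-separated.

Effective dates after the stated exceptions: B relates back to 17 January 2016 (work commenced); C is treated as recorded 9 September 2015, the work-commencement date; F's effective date is the deed date, 16 April 2016.
A is an ad valorem tax lien, so it outranks all other liens regardless of date.
Remaining liens by effective date: C (9 September 2015), B (17 January 2016), F (16 April 2016), D (8 September 2016), E (22 October 2016).
B is senior to D before the subordination, so the two trade places.

A, C, D, F, B, E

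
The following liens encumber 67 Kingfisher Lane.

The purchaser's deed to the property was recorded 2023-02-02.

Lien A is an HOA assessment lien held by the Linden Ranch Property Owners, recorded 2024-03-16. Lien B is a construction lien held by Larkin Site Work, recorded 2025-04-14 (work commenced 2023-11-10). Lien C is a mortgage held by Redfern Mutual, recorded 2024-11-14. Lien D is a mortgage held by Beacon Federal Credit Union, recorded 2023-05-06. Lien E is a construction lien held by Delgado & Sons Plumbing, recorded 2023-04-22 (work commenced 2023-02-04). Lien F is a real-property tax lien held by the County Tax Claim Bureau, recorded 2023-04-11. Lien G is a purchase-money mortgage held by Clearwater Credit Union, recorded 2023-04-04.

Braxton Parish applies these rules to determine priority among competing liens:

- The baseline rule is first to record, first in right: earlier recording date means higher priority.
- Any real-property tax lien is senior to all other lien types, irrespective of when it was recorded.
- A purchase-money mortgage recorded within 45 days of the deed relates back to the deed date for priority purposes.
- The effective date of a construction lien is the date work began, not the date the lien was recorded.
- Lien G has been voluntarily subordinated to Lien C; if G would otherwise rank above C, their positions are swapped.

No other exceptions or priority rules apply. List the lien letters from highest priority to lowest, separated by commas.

Effective dates after the stated exceptions: B relates back to 2023-11-10 (work commenced); E relates back to 2023-02-04 (work commenced); G missed the 45-day window (61 days after the deed), so its recording date stands.
F is a real-property tax lien, so it outranks all other liens regardless of date.
Remaining liens by effective date: E (2023-02-04), G (2023-04-04), D (2023-05-06), B (2023-11-10), A (2024-03-16), C (2024-11-14).
The subordination applies — G was senior to C — so G and C swap.

F, E, C, D, B, A, G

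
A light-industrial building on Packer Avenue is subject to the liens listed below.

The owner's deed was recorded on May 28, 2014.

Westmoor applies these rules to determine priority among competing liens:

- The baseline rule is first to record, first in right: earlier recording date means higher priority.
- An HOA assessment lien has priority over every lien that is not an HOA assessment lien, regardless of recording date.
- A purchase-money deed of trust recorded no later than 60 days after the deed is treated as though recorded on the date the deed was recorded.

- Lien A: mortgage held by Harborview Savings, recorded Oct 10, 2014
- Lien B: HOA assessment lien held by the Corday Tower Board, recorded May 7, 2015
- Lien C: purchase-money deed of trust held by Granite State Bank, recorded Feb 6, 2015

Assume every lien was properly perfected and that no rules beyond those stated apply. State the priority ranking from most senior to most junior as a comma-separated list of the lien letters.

Effective dates after the stated exceptions: C was recorded 254 days after the deed, outside the 60-day window, so it keeps its recording date.
B is an HOA assessment lien and takes priority over every other lien.
Remaining liens by effective date: A (Oct 10, 2014), C (Feb 6, 2015).

B, A, C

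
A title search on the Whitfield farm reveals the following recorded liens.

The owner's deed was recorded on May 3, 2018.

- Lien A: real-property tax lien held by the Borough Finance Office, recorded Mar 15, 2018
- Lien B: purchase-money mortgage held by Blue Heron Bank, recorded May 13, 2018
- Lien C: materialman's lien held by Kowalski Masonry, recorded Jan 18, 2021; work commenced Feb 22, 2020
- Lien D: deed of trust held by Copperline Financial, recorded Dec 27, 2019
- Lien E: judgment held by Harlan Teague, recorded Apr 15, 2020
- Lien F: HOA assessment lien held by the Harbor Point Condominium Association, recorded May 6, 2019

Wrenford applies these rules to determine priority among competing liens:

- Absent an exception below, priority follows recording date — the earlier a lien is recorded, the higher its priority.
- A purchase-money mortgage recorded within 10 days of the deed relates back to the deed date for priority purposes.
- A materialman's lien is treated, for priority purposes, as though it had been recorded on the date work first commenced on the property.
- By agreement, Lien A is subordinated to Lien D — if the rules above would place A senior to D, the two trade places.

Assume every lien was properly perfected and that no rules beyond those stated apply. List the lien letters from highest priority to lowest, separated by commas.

D, B, F, A, C, E

Adjusting effective dates: B's effective date is the deed date, May 3, 2018; C is treated as recorded Feb 22, 2020, the work-commencement date.
Sorted by effective date: A (Mar 15, 2018), B (May 3, 2018), F (May 6, 2019), D (Dec 27, 2019), C (Feb 22, 2020), E (Apr 15, 2020).
The subordination applies — A was senior to D — so A and D swap.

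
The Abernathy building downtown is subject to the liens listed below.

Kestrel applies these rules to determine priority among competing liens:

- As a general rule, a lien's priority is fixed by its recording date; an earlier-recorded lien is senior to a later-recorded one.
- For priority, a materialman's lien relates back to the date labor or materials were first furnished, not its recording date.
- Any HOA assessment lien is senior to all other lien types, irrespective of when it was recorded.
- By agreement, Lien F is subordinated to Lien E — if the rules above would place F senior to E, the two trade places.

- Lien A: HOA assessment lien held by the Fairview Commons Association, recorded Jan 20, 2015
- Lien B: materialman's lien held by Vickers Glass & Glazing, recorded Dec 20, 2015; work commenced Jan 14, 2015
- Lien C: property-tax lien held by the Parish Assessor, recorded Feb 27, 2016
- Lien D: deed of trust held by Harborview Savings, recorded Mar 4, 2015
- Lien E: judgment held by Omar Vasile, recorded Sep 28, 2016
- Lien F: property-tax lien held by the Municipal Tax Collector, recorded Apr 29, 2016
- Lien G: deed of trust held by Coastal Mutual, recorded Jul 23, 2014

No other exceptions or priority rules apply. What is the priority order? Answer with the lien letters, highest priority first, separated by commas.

A, G, B, D, C, E, F

First, effective dates: B relates back to Jan 14, 2015 (work commenced).
As an HOA assessment lien, A is senior to every other lien.
The other liens, earliest effective date first: G (Jul 23, 2014), B (Jan 14, 2015), D (Mar 4, 2015), C (Feb 27, 2016), F (Apr 29, 2016), E (Sep 28, 2016).
F is senior to E before the subordination, so the two trade places.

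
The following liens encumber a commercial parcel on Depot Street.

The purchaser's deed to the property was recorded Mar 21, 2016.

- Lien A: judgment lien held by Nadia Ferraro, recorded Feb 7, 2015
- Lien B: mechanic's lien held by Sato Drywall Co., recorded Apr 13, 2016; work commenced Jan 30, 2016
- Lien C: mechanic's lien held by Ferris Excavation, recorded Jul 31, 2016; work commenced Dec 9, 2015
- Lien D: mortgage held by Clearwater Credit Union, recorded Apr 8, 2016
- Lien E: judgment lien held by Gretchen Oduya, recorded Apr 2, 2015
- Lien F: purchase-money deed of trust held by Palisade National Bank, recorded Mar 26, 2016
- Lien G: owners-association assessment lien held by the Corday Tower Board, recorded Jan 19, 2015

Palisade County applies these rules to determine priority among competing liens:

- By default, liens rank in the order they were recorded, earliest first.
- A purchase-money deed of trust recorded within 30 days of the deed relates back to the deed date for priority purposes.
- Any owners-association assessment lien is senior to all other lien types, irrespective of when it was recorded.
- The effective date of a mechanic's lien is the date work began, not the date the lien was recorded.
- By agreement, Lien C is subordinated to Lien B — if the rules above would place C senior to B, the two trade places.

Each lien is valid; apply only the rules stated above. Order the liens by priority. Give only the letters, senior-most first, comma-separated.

G, A, E, B, C, F, D

Effective dates after the stated exceptions: B is treated as recorded Jan 30, 2016, the work-commencement date; C's effective date is Dec 9, 2015, when work began; F was recorded within the 30-day window, so its effective date is the deed date Mar 21, 2016.
G is an owners-association assessment lien, so it outranks all other liens regardless of date.
Remaining liens by effective date: A (Feb 7, 2015), E (Apr 2, 2015), C (Dec 9, 2015), B (Jan 30, 2016), F (Mar 21, 2016), D (Apr 8, 2016).
Because C would otherwise rank above B, the subordination swaps them.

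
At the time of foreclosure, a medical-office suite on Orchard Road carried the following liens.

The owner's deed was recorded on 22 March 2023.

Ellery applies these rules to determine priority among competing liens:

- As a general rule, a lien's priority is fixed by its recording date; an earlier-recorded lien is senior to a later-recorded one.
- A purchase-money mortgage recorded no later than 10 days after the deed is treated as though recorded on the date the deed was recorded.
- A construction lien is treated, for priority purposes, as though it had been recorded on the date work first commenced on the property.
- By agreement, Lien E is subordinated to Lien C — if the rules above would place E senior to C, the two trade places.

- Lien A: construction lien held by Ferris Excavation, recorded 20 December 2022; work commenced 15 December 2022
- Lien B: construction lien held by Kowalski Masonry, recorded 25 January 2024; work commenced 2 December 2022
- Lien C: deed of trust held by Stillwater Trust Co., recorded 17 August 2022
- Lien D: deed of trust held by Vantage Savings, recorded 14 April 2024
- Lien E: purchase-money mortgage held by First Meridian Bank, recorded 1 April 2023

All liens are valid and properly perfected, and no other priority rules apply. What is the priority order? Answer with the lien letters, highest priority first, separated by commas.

C, B, A, E, D

Effective dates: A is treated as recorded 15 December 2022, the work-commencement date; B is treated as recorded 2 December 2022, the work-commencement date; E relates back to the deed date 22 March 2023.
Sorted by effective date: C (17 August 2022), B (2 December 2022), A (15 December 2022), E (22 March 2023), D (14 April 2024).
Since E is not senior to C, the subordination leaves the order unchanged.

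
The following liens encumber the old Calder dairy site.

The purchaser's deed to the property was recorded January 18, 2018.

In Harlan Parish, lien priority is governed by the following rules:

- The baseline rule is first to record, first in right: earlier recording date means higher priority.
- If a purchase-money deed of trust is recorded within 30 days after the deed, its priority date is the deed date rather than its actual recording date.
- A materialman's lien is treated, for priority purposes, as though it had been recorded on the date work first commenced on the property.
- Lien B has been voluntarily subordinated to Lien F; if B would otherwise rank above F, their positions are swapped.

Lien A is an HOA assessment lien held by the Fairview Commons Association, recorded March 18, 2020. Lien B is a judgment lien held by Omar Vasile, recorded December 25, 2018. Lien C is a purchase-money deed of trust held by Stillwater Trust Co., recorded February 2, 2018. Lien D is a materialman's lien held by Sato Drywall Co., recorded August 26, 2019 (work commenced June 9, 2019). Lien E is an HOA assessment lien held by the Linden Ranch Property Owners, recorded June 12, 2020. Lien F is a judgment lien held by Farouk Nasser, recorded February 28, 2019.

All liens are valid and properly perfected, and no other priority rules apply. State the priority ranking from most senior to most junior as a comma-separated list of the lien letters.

Effective dates after the stated exceptions: C was recorded within the 30-day window, so its effective date is the deed date January 18, 2018; D's effective date is June 9, 2019, when work began.
Ordering by effective date: C (January 18, 2018), B (December 25, 2018), F (February 28, 2019), D (June 9, 2019), A (March 18, 2020), E (June 12, 2020).
Because B would otherwise rank above F, the subordination swaps them.

C, F, B, D, A, E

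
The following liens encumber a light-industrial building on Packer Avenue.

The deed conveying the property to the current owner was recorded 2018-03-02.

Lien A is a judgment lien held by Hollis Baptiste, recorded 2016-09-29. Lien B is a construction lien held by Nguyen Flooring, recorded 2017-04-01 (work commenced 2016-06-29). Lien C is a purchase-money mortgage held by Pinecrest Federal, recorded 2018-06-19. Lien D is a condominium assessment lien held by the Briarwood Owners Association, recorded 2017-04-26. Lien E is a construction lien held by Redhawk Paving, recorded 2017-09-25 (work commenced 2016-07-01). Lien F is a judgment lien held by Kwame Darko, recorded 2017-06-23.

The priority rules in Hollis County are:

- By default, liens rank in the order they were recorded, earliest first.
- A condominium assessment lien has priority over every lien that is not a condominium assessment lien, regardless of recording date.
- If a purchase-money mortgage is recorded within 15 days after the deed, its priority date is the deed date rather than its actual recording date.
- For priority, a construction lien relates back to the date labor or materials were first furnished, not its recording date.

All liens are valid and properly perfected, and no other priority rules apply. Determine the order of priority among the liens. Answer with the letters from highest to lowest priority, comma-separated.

Effective dates: B's effective date is 2016-06-29, when work began; C missed the 15-day window (109 days after the deed), so its recording date stands; E's effective date is 2016-07-01, when work began.
D is a condominium assessment lien and takes priority over every other lien.
Among the remaining liens, by effective date: B (2016-06-29), E (2016-07-01), A (2016-09-29), F (2017-06-23), C (2018-06-19).

D, B, E, A, F, C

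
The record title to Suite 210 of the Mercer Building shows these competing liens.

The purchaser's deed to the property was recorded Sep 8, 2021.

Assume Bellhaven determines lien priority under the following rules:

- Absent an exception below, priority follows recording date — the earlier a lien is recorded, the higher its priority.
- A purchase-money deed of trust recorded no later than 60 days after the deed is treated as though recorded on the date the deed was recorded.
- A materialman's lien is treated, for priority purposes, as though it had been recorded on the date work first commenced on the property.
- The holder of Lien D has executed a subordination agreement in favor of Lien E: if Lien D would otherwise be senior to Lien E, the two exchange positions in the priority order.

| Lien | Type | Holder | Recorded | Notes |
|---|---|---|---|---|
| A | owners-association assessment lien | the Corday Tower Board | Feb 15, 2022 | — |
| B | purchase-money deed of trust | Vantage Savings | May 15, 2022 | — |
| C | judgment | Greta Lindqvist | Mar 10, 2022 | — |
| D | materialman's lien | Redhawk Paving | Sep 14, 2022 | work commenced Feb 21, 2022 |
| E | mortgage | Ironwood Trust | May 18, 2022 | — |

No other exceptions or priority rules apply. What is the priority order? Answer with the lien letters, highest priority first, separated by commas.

Adjusting effective dates: B missed the 60-day window (249 days after the deed), so its recording date stands; D's effective date is Feb 21, 2022, when work began.
Ordering by effective date: A (Feb 15, 2022), D (Feb 21, 2022), C (Mar 10, 2022), B (May 15, 2022), E (May 18, 2022).
Because D would otherwise rank above E, the subordination swaps them.

A, E, C, B, D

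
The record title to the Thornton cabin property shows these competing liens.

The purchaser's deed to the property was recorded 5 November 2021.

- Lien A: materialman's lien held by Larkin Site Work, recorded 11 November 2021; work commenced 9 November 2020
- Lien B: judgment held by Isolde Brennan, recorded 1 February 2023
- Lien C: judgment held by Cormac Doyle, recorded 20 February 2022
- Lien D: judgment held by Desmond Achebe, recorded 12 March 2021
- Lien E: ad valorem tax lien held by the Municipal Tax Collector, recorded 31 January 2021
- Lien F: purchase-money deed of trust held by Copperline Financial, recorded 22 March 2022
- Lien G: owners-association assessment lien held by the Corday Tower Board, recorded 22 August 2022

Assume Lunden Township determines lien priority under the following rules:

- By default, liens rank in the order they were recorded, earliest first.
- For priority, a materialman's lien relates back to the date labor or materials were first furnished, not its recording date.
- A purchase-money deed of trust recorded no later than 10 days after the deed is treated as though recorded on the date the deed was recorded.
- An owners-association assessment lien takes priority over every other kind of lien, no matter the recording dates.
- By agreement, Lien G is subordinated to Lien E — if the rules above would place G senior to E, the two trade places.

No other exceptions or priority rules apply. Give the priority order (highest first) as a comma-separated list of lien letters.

Effective dates after the stated exceptions: A is treated as recorded 9 November 2020, the work-commencement date; F was recorded 137 days after the deed, outside the 10-day window, so it keeps its recording date.
As an owners-association assessment lien, G is senior to every other lien.
Remaining liens by effective date: A (9 November 2020), E (31 January 2021), D (12 March 2021), C (20 February 2022), F (22 March 2022), B (1 February 2023).
G would otherwise be senior to E, so under the subordination agreement G and E exchange positions.

E, A, G, D, C, F, B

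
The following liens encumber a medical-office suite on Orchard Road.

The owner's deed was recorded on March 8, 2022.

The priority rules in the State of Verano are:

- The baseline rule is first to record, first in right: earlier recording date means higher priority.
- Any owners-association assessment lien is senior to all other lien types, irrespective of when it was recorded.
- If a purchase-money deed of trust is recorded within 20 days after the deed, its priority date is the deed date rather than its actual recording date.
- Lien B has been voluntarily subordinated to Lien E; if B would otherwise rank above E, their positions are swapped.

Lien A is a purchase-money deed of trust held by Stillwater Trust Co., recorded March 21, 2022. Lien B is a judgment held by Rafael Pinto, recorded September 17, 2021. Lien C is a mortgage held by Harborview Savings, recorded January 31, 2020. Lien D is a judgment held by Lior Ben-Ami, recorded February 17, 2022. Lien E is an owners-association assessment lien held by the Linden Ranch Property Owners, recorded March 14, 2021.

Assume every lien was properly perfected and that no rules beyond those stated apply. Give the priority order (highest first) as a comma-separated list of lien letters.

E, C, B, D, A

Adjusting effective dates: A relates back to the deed date March 8, 2022.
As an owners-association assessment lien, E is senior to every other lien.
Among the remaining liens, by effective date: C (January 31, 2020), B (September 17, 2021), D (February 17, 2022), A (March 8, 2022).
B is already junior to E, so the subordination agreement changes nothing.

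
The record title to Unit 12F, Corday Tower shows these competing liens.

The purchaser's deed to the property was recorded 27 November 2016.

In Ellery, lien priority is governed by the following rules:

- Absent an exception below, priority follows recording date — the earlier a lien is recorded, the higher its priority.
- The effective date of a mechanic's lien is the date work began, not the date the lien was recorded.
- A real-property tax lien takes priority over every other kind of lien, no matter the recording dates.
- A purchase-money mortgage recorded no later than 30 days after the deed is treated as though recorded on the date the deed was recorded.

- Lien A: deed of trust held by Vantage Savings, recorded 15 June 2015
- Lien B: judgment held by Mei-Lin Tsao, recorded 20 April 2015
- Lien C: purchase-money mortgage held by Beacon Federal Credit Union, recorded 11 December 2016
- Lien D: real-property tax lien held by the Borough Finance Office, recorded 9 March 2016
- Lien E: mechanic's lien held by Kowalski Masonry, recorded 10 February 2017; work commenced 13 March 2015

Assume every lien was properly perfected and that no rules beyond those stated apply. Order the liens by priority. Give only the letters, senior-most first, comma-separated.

Effective dates after the stated exceptions: C relates back to the deed date 27 November 2016; E's effective date is 13 March 2015, when work began.
D, as a real-property tax lien, has superpriority and ranks first.
Remaining liens by effective date: E (13 March 2015), B (20 April 2015), A (15 June 2015), C (27 November 2016).

D, E, B, A, C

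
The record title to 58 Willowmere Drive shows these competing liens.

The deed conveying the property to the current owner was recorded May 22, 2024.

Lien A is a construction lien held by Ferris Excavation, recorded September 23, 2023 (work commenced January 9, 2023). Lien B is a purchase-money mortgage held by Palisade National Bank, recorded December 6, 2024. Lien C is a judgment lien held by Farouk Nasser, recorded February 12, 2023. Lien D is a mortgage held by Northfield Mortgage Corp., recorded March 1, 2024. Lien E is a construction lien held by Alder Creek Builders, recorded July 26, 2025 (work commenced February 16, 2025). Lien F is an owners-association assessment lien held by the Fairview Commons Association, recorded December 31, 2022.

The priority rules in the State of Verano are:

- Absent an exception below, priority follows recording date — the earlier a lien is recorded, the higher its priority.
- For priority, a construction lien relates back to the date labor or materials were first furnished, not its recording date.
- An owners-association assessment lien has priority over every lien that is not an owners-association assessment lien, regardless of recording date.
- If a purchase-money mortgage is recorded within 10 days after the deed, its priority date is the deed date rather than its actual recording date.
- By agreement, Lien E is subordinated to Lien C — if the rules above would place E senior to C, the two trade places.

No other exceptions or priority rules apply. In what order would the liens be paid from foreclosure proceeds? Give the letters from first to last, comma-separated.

Effective dates: A's effective date is January 9, 2023, when work began; B was recorded 198 days after the deed, outside the 10-day window, so it keeps its recording date; E relates back to February 16, 2025 (work commenced).
F is an owners-association assessment lien and takes priority over every other lien.
The other liens, earliest effective date first: A (January 9, 2023), C (February 12, 2023), D (March 1, 2024), B (December 6, 2024), E (February 16, 2025).
E is already junior to C, so the subordination agreement changes nothing.

F, A, C, D, B, E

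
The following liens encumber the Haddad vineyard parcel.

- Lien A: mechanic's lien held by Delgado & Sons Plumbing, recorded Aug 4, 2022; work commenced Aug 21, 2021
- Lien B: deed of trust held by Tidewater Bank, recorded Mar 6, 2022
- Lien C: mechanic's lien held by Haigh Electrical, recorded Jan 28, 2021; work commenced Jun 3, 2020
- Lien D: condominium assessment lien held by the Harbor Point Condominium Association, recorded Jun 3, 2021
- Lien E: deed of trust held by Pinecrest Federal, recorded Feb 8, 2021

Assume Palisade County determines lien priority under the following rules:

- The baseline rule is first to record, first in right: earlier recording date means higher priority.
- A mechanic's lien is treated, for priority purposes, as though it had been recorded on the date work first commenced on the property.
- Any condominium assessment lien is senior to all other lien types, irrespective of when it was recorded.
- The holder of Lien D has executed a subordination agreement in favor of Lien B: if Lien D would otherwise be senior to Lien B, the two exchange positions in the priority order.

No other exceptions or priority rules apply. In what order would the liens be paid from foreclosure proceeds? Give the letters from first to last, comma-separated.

Effective dates: A's effective date is Aug 21, 2021, when work began; C relates back to Jun 3, 2020 (work commenced).
D is a condominium assessment lien, so it outranks all other liens regardless of date.
Ordering the rest by effective date: C (Jun 3, 2020), E (Feb 8, 2021), A (Aug 21, 2021), B (Mar 6, 2022).
Because D would otherwise rank above B, the subordination swaps them.

B, C, E, A, D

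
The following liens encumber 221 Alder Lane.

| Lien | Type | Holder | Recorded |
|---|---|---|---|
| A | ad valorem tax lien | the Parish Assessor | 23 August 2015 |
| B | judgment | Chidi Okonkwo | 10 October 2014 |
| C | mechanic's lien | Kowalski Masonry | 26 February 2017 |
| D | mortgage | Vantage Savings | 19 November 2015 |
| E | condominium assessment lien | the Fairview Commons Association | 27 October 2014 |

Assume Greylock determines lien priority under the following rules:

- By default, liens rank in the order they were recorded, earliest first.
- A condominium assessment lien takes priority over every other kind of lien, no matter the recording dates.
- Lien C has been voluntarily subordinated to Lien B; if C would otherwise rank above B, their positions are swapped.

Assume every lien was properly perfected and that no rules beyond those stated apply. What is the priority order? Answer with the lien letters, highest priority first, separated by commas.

E is a condominium assessment lien, so it outranks all other liens regardless of date.
Remaining liens by effective date: B (10 October 2014), A (23 August 2015), D (19 November 2015), C (26 February 2017).
C is already junior to B, so the subordination agreement changes nothing.

E, B, A, D, C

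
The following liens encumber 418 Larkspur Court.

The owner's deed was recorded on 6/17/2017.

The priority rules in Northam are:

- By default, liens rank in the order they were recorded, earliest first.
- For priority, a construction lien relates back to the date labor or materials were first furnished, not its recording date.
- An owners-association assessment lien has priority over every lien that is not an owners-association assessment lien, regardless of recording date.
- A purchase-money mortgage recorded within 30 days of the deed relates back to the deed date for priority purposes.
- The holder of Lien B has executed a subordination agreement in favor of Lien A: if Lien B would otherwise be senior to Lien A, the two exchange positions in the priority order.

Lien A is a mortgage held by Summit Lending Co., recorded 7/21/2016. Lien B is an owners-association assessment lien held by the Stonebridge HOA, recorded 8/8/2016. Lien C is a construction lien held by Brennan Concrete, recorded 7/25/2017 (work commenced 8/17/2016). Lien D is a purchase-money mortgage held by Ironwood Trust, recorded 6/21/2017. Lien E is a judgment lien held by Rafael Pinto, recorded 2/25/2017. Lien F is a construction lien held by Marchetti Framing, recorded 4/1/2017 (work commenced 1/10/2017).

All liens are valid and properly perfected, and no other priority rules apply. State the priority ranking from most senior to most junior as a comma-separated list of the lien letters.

A, B, C, F, E, D

Effective dates after the stated exceptions: C relates back to 8/17/2016 (work commenced); D was recorded within the 30-day window, so its effective date is the deed date 6/17/2017; F relates back to 1/10/2017 (work commenced).
B is an owners-association assessment lien, so it outranks all other liens regardless of date.
Ordering the rest by effective date: A (7/21/2016), C (8/17/2016), F (1/10/2017), E (2/25/2017), D (6/17/2017).
The subordination applies — B was senior to A — so B and A swap.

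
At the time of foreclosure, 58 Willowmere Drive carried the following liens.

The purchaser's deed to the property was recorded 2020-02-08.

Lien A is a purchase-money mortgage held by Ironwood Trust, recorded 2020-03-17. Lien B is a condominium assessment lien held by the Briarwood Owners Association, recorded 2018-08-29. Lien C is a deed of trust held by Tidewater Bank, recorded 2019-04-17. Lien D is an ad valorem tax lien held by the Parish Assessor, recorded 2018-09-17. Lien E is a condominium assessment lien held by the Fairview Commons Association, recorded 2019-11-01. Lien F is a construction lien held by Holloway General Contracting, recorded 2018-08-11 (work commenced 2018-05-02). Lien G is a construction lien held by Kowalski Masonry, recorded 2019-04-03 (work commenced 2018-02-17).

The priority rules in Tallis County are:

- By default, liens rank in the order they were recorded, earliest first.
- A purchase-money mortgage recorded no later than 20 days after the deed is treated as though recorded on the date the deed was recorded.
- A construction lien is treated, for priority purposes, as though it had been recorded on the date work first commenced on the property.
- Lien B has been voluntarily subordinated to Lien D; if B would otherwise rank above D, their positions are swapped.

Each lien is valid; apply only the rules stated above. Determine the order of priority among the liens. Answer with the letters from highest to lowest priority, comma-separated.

G, F, D, B, C, E, A

Adjusting effective dates: A missed the 20-day window (38 days after the deed), so its recording date stands; F relates back to 2018-05-02 (work commenced); G is treated as recorded 2018-02-17, the work-commencement date.
Sorted by effective date: G (2018-02-17), F (2018-05-02), B (2018-08-29), D (2018-09-17), C (2019-04-17), E (2019-11-01), A (2020-03-17).
Because B would otherwise rank above D, the subordination swaps them.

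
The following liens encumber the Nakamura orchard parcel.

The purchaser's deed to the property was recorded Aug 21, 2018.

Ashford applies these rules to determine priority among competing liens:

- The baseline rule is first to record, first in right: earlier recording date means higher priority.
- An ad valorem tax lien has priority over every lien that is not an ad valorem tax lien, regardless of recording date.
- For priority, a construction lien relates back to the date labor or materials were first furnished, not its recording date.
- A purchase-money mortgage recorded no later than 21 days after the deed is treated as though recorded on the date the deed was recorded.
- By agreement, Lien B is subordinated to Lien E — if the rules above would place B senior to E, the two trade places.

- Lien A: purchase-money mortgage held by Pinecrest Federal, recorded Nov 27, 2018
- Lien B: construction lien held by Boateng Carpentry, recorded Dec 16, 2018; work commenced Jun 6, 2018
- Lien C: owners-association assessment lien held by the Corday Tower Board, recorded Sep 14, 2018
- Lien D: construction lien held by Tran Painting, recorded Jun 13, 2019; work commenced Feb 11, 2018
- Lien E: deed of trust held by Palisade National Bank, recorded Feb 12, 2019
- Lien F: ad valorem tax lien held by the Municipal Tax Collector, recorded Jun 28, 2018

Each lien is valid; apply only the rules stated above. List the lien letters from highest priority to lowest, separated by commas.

Adjusting effective dates: A missed the 21-day window (98 days after the deed), so its recording date stands; B is treated as recorded Jun 6, 2018, the work-commencement date; D relates back to Feb 11, 2018 (work commenced).
F is an ad valorem tax lien and takes priority over every other lien.
The other liens, earliest effective date first: D (Feb 11, 2018), B (Jun 6, 2018), C (Sep 14, 2018), A (Nov 27, 2018), E (Feb 12, 2019).
B would otherwise be senior to E, so under the subordination agreement B and E exchange positions.

F, D, E, C, A, B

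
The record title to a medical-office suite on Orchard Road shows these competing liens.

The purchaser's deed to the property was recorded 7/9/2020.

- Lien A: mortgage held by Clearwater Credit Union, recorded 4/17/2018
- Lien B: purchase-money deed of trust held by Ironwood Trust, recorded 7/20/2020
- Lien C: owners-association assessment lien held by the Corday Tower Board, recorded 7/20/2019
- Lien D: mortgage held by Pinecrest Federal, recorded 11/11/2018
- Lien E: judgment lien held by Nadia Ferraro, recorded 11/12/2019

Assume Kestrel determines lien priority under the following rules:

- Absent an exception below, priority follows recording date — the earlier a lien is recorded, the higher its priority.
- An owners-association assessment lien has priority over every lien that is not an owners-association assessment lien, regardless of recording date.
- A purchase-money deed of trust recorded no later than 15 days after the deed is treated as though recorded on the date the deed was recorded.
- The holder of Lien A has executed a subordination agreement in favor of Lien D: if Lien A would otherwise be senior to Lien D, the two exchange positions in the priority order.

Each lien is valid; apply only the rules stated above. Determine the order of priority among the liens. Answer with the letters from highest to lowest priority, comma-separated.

C, D, A, E, B

First, effective dates: B's effective date is the deed date, 7/9/2020.
As an owners-association assessment lien, C is senior to every other lien.
Ordering the rest by effective date: A (4/17/2018), D (11/11/2018), E (11/12/2019), B (7/9/2020).
A would otherwise be senior to D, so under the subordination agreement A and D exchange positions.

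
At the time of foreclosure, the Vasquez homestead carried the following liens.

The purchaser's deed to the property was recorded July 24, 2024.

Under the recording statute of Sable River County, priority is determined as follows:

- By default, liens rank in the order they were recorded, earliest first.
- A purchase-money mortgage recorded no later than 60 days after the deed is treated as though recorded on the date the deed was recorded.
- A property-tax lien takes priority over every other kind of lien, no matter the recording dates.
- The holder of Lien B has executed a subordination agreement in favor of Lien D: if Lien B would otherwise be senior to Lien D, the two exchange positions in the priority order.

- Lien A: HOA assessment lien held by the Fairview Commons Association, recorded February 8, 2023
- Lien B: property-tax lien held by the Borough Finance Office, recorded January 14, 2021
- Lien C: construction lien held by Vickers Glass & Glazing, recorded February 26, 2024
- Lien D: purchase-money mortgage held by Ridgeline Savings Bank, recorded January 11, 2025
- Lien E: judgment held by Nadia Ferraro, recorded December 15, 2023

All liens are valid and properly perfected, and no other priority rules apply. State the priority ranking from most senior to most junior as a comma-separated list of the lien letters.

Adjusting effective dates: D missed the 60-day window (171 days after the deed), so its recording date stands.
As a property-tax lien, B is senior to every other lien.
The other liens, earliest effective date first: A (February 8, 2023), E (December 15, 2023), C (February 26, 2024), D (January 11, 2025).
B is senior to D before the subordination, so the two trade places.

D, A, E, C, B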